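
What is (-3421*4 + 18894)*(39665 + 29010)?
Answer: 357796750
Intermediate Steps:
(-3421*4 + 18894)*(39665 + 29010) = (-13684 + 18894)*68675 = 5210*68675 = 357796750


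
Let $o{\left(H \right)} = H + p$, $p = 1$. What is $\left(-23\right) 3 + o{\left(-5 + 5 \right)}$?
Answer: $-68$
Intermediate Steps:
$o{\left(H \right)} = 1 + H$ ($o{\left(H \right)} = H + 1 = 1 + H$)
$\left(-23\right) 3 + o{\left(-5 + 5 \right)} = \left(-23\right) 3 + \left(1 + \left(-5 + 5\right)\right) = -69 + \left(1 + 0\right) = -69 + 1 = -68$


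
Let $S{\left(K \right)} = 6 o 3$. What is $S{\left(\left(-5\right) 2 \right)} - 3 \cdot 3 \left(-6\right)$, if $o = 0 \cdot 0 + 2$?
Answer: $90$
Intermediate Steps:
$o = 2$ ($o = 0 + 2 = 2$)
$S{\left(K \right)} = 36$ ($S{\left(K \right)} = 6 \cdot 2 \cdot 3 = 12 \cdot 3 = 36$)
$S{\left(\left(-5\right) 2 \right)} - 3 \cdot 3 \left(-6\right) = 36 - 3 \cdot 3 \left(-6\right) = 36 - -54 = 36 + 54 = 90$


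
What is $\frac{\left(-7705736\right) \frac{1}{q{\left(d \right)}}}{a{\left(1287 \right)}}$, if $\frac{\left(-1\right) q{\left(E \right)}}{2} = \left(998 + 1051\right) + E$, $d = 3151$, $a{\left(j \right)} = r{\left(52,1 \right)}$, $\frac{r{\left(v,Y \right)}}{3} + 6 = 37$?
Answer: $\frac{963217}{120900} \approx 7.9671$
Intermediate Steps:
$r{\left(v,Y \right)} = 93$ ($r{\left(v,Y \right)} = -18 + 3 \cdot 37 = -18 + 111 = 93$)
$a{\left(j \right)} = 93$
$q{\left(E \right)} = -4098 - 2 E$ ($q{\left(E \right)} = - 2 \left(\left(998 + 1051\right) + E\right) = - 2 \left(2049 + E\right) = -4098 - 2 E$)
$\frac{\left(-7705736\right) \frac{1}{q{\left(d \right)}}}{a{\left(1287 \right)}} = \frac{\left(-7705736\right) \frac{1}{-4098 - 6302}}{93} = - \frac{7705736}{-4098 - 6302} \cdot \frac{1}{93} = - \frac{7705736}{-10400} \cdot \frac{1}{93} = \left(-7705736\right) \left(- \frac{1}{10400}\right) \frac{1}{93} = \frac{963217}{1300} \cdot \frac{1}{93} = \frac{963217}{120900}$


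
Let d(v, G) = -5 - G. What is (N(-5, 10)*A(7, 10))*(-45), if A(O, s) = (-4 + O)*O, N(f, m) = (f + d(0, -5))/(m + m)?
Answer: 945/4 ≈ 236.25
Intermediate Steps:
N(f, m) = f/(2*m) (N(f, m) = (f + (-5 - 1*(-5)))/(m + m) = (f + (-5 + 5))/((2*m)) = (f + 0)*(1/(2*m)) = f*(1/(2*m)) = f/(2*m))
A(O, s) = O*(-4 + O)
(N(-5, 10)*A(7, 10))*(-45) = (((1/2)*(-5)/10)*(7*(-4 + 7)))*(-45) = (((1/2)*(-5)*(1/10))*(7*3))*(-45) = -1/4*21*(-45) = -21/4*(-45) = 945/4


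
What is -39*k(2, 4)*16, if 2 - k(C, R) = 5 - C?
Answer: 624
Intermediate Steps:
k(C, R) = -3 + C (k(C, R) = 2 - (5 - C) = 2 + (-5 + C) = -3 + C)
-39*k(2, 4)*16 = -39*(-3 + 2)*16 = -39*(-1)*16 = 39*16 = 624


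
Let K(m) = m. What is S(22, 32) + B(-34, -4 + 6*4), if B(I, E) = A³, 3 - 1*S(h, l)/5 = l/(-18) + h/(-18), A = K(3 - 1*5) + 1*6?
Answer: 94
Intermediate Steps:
A = 4 (A = (3 - 1*5) + 1*6 = (3 - 5) + 6 = -2 + 6 = 4)
S(h, l) = 15 + 5*h/18 + 5*l/18 (S(h, l) = 15 - 5*(l/(-18) + h/(-18)) = 15 - 5*(l*(-1/18) + h*(-1/18)) = 15 - 5*(-l/18 - h/18) = 15 - 5*(-h/18 - l/18) = 15 + (5*h/18 + 5*l/18) = 15 + 5*h/18 + 5*l/18)
B(I, E) = 64 (B(I, E) = 4³ = 64)
S(22, 32) + B(-34, -4 + 6*4) = (15 + (5/18)*22 + (5/18)*32) + 64 = (15 + 55/9 + 80/9) + 64 = 30 + 64 = 94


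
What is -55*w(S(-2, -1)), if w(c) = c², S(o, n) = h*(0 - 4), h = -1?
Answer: -880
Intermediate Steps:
S(o, n) = 4 (S(o, n) = -(0 - 4) = -1*(-4) = 4)
-55*w(S(-2, -1)) = -55*4² = -55*16 = -880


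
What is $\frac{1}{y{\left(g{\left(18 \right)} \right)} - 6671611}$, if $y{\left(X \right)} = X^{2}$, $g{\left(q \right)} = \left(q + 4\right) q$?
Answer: $- \frac{1}{6514795} \approx -1.535 \cdot 10^{-7}$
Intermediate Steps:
$g{\left(q \right)} = q \left(4 + q\right)$ ($g{\left(q \right)} = \left(4 + q\right) q = q \left(4 + q\right)$)
$\frac{1}{y{\left(g{\left(18 \right)} \right)} - 6671611} = \frac{1}{\left(18 \left(4 + 18\right)\right)^{2} - 6671611} = \frac{1}{\left(18 \cdot 22\right)^{2} - 6671611} = \frac{1}{396^{2} - 6671611} = \frac{1}{156816 - 6671611} = \frac{1}{-6514795} = - \frac{1}{6514795}$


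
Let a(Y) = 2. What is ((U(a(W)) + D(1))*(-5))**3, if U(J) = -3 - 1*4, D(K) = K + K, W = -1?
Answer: 15625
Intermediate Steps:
D(K) = 2*K
U(J) = -7 (U(J) = -3 - 4 = -7)
((U(a(W)) + D(1))*(-5))**3 = ((-7 + 2*1)*(-5))**3 = ((-7 + 2)*(-5))**3 = (-5*(-5))**3 = 25**3 = 15625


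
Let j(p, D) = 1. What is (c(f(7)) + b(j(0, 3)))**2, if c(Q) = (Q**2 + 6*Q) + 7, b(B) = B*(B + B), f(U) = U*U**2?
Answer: 14331920656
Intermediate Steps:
f(U) = U**3
b(B) = 2*B**2 (b(B) = B*(2*B) = 2*B**2)
c(Q) = 7 + Q**2 + 6*Q
(c(f(7)) + b(j(0, 3)))**2 = ((7 + (7**3)**2 + 6*7**3) + 2*1**2)**2 = ((7 + 343**2 + 6*343) + 2*1)**2 = ((7 + 117649 + 2058) + 2)**2 = (119714 + 2)**2 = 119716**2 = 14331920656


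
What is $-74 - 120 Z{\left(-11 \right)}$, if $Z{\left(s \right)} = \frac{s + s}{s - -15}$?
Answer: $586$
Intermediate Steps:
$Z{\left(s \right)} = \frac{2 s}{15 + s}$ ($Z{\left(s \right)} = \frac{2 s}{s + 15} = \frac{2 s}{15 + s}$)
$-74 - 120 Z{\left(-11 \right)} = -74 - 120 \cdot 2 \left(-11\right) \frac{1}{15 - 11} = -74 - 120 \cdot 2 \left(-11\right) \frac{1}{4} = -74 - -660 = -74 + 660 = 586$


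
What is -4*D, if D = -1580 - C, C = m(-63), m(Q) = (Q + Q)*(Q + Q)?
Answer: 69824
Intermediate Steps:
m(Q) = 4*Q**2 (m(Q) = (2*Q)*(2*Q) = 4*Q**2)
C = 15876 (C = 4*(-63)**2 = 4*3969 = 15876)
D = -17456 (D = -1580 - 1*15876 = -1580 - 15876 = -17456)
-4*D = -4*(-17456) = 69824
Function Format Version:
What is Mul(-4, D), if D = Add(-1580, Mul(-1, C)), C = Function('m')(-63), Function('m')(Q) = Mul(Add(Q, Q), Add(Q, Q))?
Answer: 69824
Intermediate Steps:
Function('m')(Q) = Mul(4, Pow(Q, 2)) (Function('m')(Q) = Mul(Mul(2, Q), Mul(2, Q)) = Mul(4, Pow(Q, 2)))
C = 15876 (C = Mul(4, Pow(-63, 2)) = Mul(4, 3969) = 15876)
D = -17456 (D = Add(-1580, Mul(-1, 15876)) = Add(-1580, -15876) = -17456)
Mul(-4, D) = Mul(-4, -17456) = 69824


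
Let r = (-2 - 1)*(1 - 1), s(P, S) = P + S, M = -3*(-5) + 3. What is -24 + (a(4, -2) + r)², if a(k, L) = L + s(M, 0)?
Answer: 232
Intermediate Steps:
M = 18 (M = 15 + 3 = 18)
r = 0 (r = -3*0 = 0)
a(k, L) = 18 + L (a(k, L) = L + (18 + 0) = L + 18 = 18 + L)
-24 + (a(4, -2) + r)² = -24 + ((18 - 2) + 0)² = -24 + (16 + 0)² = -24 + 16² = -24 + 256 = 232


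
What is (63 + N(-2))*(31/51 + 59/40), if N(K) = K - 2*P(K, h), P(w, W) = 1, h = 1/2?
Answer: 250691/2040 ≈ 122.89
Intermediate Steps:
h = ½ (h = 1*(½) = ½ ≈ 0.50000)
N(K) = -2 + K (N(K) = K - 2*1 = K - 2 = -2 + K)
(63 + N(-2))*(31/51 + 59/40) = (63 + (-2 - 2))*(31/51 + 59/40) = (63 - 4)*(31*(1/51) + 59*(1/40)) = 59*(31/51 + 59/40) = 59*(4249/2040) = 250691/2040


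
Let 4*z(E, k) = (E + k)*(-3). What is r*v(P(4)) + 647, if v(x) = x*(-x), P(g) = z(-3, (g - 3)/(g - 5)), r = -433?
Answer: 4544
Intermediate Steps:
z(E, k) = -3*E/4 - 3*k/4 (z(E, k) = ((E + k)*(-3))/4 = (-3*E - 3*k)/4 = -3*E/4 - 3*k/4)
P(g) = 9/4 - 3*(-3 + g)/(4*(-5 + g)) (P(g) = -¾*(-3) - 3*(g - 3)/(4*(g - 5)) = 9/4 - 3*(-3 + g)/(4*(-5 + g)))
v(x) = -x²
r*v(P(4)) + 647 = -(-433)*(3*(-6 + 4)/(2*(-5 + 4)))² + 647 = -(-433)*((3/2)*(-2)/(-1))² + 647 = -(-433)*((3/2)*(-1)*(-2))² + 647 = -(-433)*3² + 647 = -(-433)*9 + 647 = -433*(-9) + 647 = 3897 + 647 = 4544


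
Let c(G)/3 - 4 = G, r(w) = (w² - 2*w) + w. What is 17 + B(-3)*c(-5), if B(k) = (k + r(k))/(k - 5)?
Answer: 163/8 ≈ 20.375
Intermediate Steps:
r(w) = w² - w
c(G) = 12 + 3*G
B(k) = (k + k*(-1 + k))/(-5 + k) (B(k) = (k + k*(-1 + k))/(k - 5) = (k + k*(-1 + k))/(-5 + k))
17 + B(-3)*c(-5) = 17 + ((-3)²/(-5 - 3))*(12 + 3*(-5)) = 17 + (9/(-8))*(12 - 15) = 17 + (9*(-⅛))*(-3) = 17 - 9/8*(-3) = 17 + 27/8 = 163/8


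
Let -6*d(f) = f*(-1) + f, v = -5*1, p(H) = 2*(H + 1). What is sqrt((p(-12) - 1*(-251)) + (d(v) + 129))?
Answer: sqrt(358) ≈ 18.921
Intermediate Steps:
p(H) = 2 + 2*H (p(H) = 2*(1 + H) = 2 + 2*H)
v = -5
d(f) = 0 (d(f) = -(f*(-1) + f)/6 = -(-f + f)/6 = -1/6*0 = 0)
sqrt((p(-12) - 1*(-251)) + (d(v) + 129)) = sqrt(((2 + 2*(-12)) - 1*(-251)) + (0 + 129)) = sqrt(((2 - 24) + 251) + 129) = sqrt((-22 + 251) + 129) = sqrt(229 + 129) = sqrt(358)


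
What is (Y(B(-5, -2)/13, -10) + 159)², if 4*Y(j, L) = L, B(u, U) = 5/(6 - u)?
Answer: 97969/4 ≈ 24492.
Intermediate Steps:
Y(j, L) = L/4
(Y(B(-5, -2)/13, -10) + 159)² = ((¼)*(-10) + 159)² = (-5/2 + 159)² = (313/2)² = 97969/4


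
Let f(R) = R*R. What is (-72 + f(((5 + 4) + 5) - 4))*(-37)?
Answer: -1036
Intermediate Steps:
f(R) = R²
(-72 + f(((5 + 4) + 5) - 4))*(-37) = (-72 + (((5 + 4) + 5) - 4)²)*(-37) = (-72 + ((9 + 5) - 4)²)*(-37) = (-72 + (14 - 4)²)*(-37) = (-72 + 10²)*(-37) = (-72 + 100)*(-37) = 28*(-37) = -1036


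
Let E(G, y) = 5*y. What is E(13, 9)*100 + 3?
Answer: 4503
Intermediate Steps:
E(13, 9)*100 + 3 = (5*9)*100 + 3 = 45*100 + 3 = 4500 + 3 = 4503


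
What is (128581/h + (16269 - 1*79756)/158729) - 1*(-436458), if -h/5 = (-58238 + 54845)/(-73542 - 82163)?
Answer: -400511407055174/538567497 ≈ -7.4366e+5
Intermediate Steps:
h = -3393/31141 (h = -5*(-58238 + 54845)/(-73542 - 82163) = -(-16965)/(-155705) = -(-16965)*(-1)/155705 = -5*3393/155705 = -3393/31141 ≈ -0.10896)
(128581/h + (16269 - 1*79756)/158729) - 1*(-436458) = (128581/(-3393/31141) + (16269 - 1*79756)/158729) - 1*(-436458) = (128581*(-31141/3393) + (16269 - 79756)*(1/158729)) + 436458 = (-4004140921/3393 - 63487*1/158729) + 436458 = (-4004140921/3393 - 63487/158729) + 436458 = -635573499660800/538567497 + 436458 = -400511407055174/538567497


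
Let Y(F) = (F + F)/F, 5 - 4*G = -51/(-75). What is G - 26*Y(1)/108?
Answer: 404/675 ≈ 0.59852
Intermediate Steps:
G = 27/25 (G = 5/4 - (-51)/(4*(-75)) = 5/4 - (-51)*(-1)/(4*75) = 5/4 - ¼*17/25 = 5/4 - 17/100 = 27/25 ≈ 1.0800)
Y(F) = 2 (Y(F) = (2*F)/F = 2)
G - 26*Y(1)/108 = 27/25 - 52/108 = 27/25 - 26*1/54 = 27/25 - 13/27 = 404/675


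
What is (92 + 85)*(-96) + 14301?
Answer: -2691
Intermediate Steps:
(92 + 85)*(-96) + 14301 = 177*(-96) + 14301 = -16992 + 14301 = -2691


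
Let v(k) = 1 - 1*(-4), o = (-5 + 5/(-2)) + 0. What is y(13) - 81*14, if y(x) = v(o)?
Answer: -1129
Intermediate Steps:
o = -15/2 (o = (-5 + 5*(-1/2)) + 0 = (-5 - 5/2) + 0 = -15/2 + 0 = -15/2 ≈ -7.5000)
v(k) = 5 (v(k) = 1 + 4 = 5)
y(x) = 5
y(13) - 81*14 = 5 - 81*14 = 5 - 1134 = -1129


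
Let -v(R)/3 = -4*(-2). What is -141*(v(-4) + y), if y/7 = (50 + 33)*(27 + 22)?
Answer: -4010745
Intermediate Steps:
v(R) = -24 (v(R) = -(-12)*(-2) = -3*8 = -24)
y = 28469 (y = 7*((50 + 33)*(27 + 22)) = 7*(83*49) = 7*4067 = 28469)
-141*(v(-4) + y) = -141*(-24 + 28469) = -141*28445 = -4010745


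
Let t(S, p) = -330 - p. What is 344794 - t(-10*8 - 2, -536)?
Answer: 344588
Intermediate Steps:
344794 - t(-10*8 - 2, -536) = 344794 - (-330 - 1*(-536)) = 344794 - (-330 + 536) = 344794 - 1*206 = 344794 - 206 = 344588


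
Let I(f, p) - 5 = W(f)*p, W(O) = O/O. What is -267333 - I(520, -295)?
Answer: -267043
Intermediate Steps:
W(O) = 1
I(f, p) = 5 + p (I(f, p) = 5 + 1*p = 5 + p)
-267333 - I(520, -295) = -267333 - (5 - 295) = -267333 - 1*(-290) = -267333 + 290 = -267043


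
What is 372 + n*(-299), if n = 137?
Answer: -40591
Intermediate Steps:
372 + n*(-299) = 372 + 137*(-299) = 372 - 40963 = -40591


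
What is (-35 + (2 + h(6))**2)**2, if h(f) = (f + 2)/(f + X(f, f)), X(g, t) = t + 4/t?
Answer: 102718225/130321 ≈ 788.19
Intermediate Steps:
h(f) = (2 + f)/(2*f + 4/f) (h(f) = (f + 2)/(f + (f + 4/f)) = (2 + f)/(2*f + 4/f))
(-35 + (2 + h(6))**2)**2 = (-35 + (2 + (1/2)*6*(2 + 6)/(2 + 6**2))**2)**2 = (-35 + (2 + (1/2)*6*8/(2 + 36))**2)**2 = (-35 + (2 + (1/2)*6*8/38)**2)**2 = (-35 + (2 + (1/2)*6*(1/38)*8)**2)**2 = (-35 + (2 + 12/19)**2)**2 = (-35 + (50/19)**2)**2 = (-35 + 2500/361)**2 = (-10135/361)**2 = 102718225/130321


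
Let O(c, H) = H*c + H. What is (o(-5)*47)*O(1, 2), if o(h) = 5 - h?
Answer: 1880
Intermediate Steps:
O(c, H) = H + H*c
(o(-5)*47)*O(1, 2) = ((5 - 1*(-5))*47)*(2*(1 + 1)) = ((5 + 5)*47)*(2*2) = (10*47)*4 = 470*4 = 1880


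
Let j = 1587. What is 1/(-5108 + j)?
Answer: -1/3521 ≈ -0.00028401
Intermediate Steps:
1/(-5108 + j) = 1/(-5108 + 1587) = 1/(-3521) = -1/3521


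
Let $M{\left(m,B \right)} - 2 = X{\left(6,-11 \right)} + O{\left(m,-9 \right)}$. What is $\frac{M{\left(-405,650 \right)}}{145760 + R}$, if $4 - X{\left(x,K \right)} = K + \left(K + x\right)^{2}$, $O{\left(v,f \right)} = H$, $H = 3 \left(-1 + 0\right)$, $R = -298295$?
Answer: $\frac{11}{152535} \approx 7.2115 \cdot 10^{-5}$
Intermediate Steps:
$H = -3$ ($H = 3 \left(-1\right) = -3$)
$O{\left(v,f \right)} = -3$
$X{\left(x,K \right)} = 4 - K - \left(K + x\right)^{2}$ ($X{\left(x,K \right)} = 4 - \left(K + \left(K + x\right)^{2}\right) = 4 - K - \left(K + x\right)^{2}$)
$M{\left(m,B \right)} = -11$ ($M{\left(m,B \right)} = 2 - \left(-12 + \left(-11 + 6\right)^{2}\right) = 2 + \left(\left(4 + 11 - \left(-5\right)^{2}\right) - 3\right) = 2 + \left(\left(4 + 11 - 25\right) - 3\right) = 2 - 13 = -11$)
$\frac{M{\left(-405,650 \right)}}{145760 + R} = - \frac{11}{145760 - 298295} = - \frac{11}{-152535} = \left(-11\right) \left(- \frac{1}{152535}\right) = \frac{11}{152535}$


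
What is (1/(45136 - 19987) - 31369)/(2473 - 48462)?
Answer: 788898980/1156577361 ≈ 0.68210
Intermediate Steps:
(1/(45136 - 19987) - 31369)/(2473 - 48462) = (1/25149 - 31369)/(-45989) = (1/25149 - 31369)*(-1/45989) = -788898980/25149*(-1/45989) = 788898980/1156577361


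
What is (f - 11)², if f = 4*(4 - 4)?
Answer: 121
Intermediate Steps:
f = 0 (f = 4*0 = 0)
(f - 11)² = (0 - 11)² = (-11)² = 121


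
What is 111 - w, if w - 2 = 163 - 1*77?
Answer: 23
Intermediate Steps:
w = 88 (w = 2 + (163 - 1*77) = 2 + (163 - 77) = 2 + 86 = 88)
111 - w = 111 - 1*88 = 111 - 88 = 23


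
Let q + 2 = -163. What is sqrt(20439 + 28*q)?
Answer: sqrt(15819) ≈ 125.77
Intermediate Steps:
q = -165 (q = -2 - 163 = -165)
sqrt(20439 + 28*q) = sqrt(20439 + 28*(-165)) = sqrt(20439 - 4620) = sqrt(15819)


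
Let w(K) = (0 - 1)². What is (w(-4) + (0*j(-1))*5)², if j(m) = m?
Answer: 1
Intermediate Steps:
w(K) = 1 (w(K) = (-1)² = 1)
(w(-4) + (0*j(-1))*5)² = (1 + (0*(-1))*5)² = (1 + 0*5)² = (1 + 0)² = 1² = 1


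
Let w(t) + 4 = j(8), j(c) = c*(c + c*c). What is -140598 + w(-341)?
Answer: -140026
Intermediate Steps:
j(c) = c*(c + c²)
w(t) = 572 (w(t) = -4 + 8²*(1 + 8) = -4 + 64*9 = -4 + 576 = 572)
-140598 + w(-341) = -140598 + 572 = -140026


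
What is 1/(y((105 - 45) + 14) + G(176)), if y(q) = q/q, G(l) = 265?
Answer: 1/266 ≈ 0.0037594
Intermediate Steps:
y(q) = 1
1/(y((105 - 45) + 14) + G(176)) = 1/(1 + 265) = 1/266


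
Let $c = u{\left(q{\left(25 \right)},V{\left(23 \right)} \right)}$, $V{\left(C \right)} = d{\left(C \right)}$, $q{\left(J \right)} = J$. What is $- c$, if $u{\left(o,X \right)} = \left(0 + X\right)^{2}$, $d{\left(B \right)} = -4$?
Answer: $-16$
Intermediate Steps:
$V{\left(C \right)} = -4$
$u{\left(o,X \right)} = X^{2}$
$c = 16$ ($c = \left(-4\right)^{2} = 16$)
$- c = \left(-1\right) 16 = -16$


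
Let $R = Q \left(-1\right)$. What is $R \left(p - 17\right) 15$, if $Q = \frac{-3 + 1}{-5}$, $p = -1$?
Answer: $108$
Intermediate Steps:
$Q = \frac{2}{5}$ ($Q = \left(- \frac{1}{5}\right) \left(-2\right) = \frac{2}{5} \approx 0.4$)
$R = - \frac{2}{5}$ ($R = \frac{2}{5} \left(-1\right) = - \frac{2}{5} \approx -0.4$)
$R \left(p - 17\right) 15 = - \frac{2 \left(-1 - 17\right)}{5} \cdot 15 = \left(- \frac{2}{5}\right) \left(-18\right) 15 = \frac{36}{5} \cdot 15 = 108$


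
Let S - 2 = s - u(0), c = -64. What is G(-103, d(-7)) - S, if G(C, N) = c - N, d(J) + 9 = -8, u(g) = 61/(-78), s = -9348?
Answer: 725261/78 ≈ 9298.2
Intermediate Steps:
u(g) = -61/78 (u(g) = 61*(-1/78) = -61/78)
d(J) = -17 (d(J) = -9 - 8 = -17)
G(C, N) = -64 - N
S = -728927/78 (S = 2 + (-9348 - 1*(-61/78)) = 2 + (-9348 + 61/78) = 2 - 729083/78 = -728927/78 ≈ -9345.2)
G(-103, d(-7)) - S = (-64 - 1*(-17)) - 1*(-728927/78) = (-64 + 17) + 728927/78 = -47 + 728927/78 = 725261/78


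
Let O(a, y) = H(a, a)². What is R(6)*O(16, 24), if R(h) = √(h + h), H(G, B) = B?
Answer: 512*√3 ≈ 886.81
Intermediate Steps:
O(a, y) = a²
R(h) = √2*√h (R(h) = √(2*h) = √2*√h)
R(6)*O(16, 24) = (√2*√6)*16² = (2*√3)*256 = 512*√3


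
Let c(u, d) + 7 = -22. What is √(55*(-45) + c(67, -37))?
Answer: 2*I*√626 ≈ 50.04*I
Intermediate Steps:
c(u, d) = -29 (c(u, d) = -7 - 22 = -29)
√(55*(-45) + c(67, -37)) = √(55*(-45) - 29) = √(-2475 - 29) = √(-2504) = 2*I*√626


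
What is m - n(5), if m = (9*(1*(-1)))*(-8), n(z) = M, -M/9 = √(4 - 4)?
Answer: 72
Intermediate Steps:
M = 0 (M = -9*√(4 - 4) = -9*√0 = -9*0 = 0)
n(z) = 0
m = 72 (m = (9*(-1))*(-8) = -9*(-8) = 72)
m - n(5) = 72 - 1*0 = 72 + 0 = 72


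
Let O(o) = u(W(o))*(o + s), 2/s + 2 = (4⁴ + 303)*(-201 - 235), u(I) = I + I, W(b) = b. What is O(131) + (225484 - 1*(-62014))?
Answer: 39217950398/121863 ≈ 3.2182e+5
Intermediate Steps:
u(I) = 2*I
s = -1/121863 (s = 2/(-2 + (4⁴ + 303)*(-201 - 235)) = 2/(-2 + (256 + 303)*(-436)) = 2/(-2 + 559*(-436)) = 2/(-2 - 243724) = 2/(-243726) = 2*(-1/243726) = -1/121863 ≈ -8.2059e-6)
O(o) = 2*o*(-1/121863 + o) (O(o) = (2*o)*(o - 1/121863) = (2*o)*(-1/121863 + o) = 2*o*(-1/121863 + o))
O(131) + (225484 - 1*(-62014)) = (2/121863)*131*(-1 + 121863*131) + (225484 - 1*(-62014)) = (2/121863)*131*(-1 + 15964053) + (225484 + 62014) = (2/121863)*131*15964052 + 287498 = 4182581624/121863 + 287498 = 39217950398/121863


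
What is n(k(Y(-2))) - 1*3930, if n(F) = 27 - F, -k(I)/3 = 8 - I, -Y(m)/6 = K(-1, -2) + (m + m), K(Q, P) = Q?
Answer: -3969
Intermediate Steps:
Y(m) = 6 - 12*m (Y(m) = -6*(-1 + (m + m)) = -6*(-1 + 2*m) = 6 - 12*m)
k(I) = -24 + 3*I (k(I) = -3*(8 - I) = -24 + 3*I)
n(k(Y(-2))) - 1*3930 = (27 - (-24 + 3*(6 - 12*(-2)))) - 1*3930 = (27 - (-24 + 3*(6 + 24))) - 3930 = (27 - (-24 + 3*30)) - 3930 = (27 - (-24 + 90)) - 3930 = (27 - 1*66) - 3930 = (27 - 66) - 3930 = -39 - 3930 = -3969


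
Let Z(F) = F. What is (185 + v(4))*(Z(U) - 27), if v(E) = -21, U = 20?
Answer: -1148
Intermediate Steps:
(185 + v(4))*(Z(U) - 27) = (185 - 21)*(20 - 27) = 164*(-7) = -1148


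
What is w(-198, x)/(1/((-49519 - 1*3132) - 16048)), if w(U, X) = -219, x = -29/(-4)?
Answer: 15045081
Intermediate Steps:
x = 29/4 (x = -29*(-¼) = 29/4 ≈ 7.2500)
w(-198, x)/(1/((-49519 - 1*3132) - 16048)) = -(-14359173 - 685908) = -219/(1/((-49519 - 3132) - 16048)) = -219/(1/(-52651 - 16048)) = -219/(1/(-68699)) = -219/(-1/68699) = -219*(-68699) = 15045081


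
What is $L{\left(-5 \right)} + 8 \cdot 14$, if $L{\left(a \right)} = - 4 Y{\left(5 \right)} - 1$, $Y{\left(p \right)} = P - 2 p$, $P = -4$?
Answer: $167$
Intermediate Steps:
$Y{\left(p \right)} = -4 - 2 p$
$L{\left(a \right)} = 55$ ($L{\left(a \right)} = - 4 \left(-4 - 10\right) - 1 = \left(-4\right) \left(-14\right) - 1 = 56 - 1 = 55$)
$L{\left(-5 \right)} + 8 \cdot 14 = 55 + 8 \cdot 14 = 55 + 112 = 167$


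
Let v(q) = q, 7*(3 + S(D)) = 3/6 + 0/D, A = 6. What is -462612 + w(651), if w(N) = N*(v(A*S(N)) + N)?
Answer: -50250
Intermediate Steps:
S(D) = -41/14 (S(D) = -3 + (3/6 + 0/D)/7 = -3 + (3*(⅙) + 0)/7 = -3 + (½ + 0)/7 = -3 + (⅐)*(½) = -3 + 1/14 = -41/14)
w(N) = N*(-123/7 + N) (w(N) = N*(6*(-41/14) + N) = N*(-123/7 + N))
-462612 + w(651) = -462612 + (⅐)*651*(-123 + 7*651) = -462612 + (⅐)*651*(-123 + 4557) = -462612 + (⅐)*651*4434 = -462612 + 412362 = -50250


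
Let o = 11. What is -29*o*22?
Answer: -7018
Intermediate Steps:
-29*o*22 = -29*11*22 = -319*22 = -7018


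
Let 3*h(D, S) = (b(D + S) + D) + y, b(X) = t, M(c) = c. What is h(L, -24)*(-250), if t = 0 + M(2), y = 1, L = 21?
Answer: -2000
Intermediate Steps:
t = 2 (t = 0 + 2 = 2)
b(X) = 2
h(D, S) = 1 + D/3 (h(D, S) = ((2 + D) + 1)/3 = (3 + D)/3 = 1 + D/3)
h(L, -24)*(-250) = (1 + (⅓)*21)*(-250) = (1 + 7)*(-250) = 8*(-250) = -2000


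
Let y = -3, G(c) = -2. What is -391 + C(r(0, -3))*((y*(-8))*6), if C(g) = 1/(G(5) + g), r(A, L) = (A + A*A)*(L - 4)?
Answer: -463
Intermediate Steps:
r(A, L) = (-4 + L)*(A + A²) (r(A, L) = (A + A²)*(-4 + L) = (-4 + L)*(A + A²))
C(g) = 1/(-2 + g)
-391 + C(r(0, -3))*((y*(-8))*6) = -391 + (-3*(-8)*6)/(-2 + 0*(-4 - 3 - 4*0 + 0*(-3))) = -391 + (24*6)/(-2 + 0*(-4 - 3 + 0 + 0)) = -391 + 144/(-2 + 0*(-7)) = -391 + 144/(-2 + 0) = -391 + 144/(-2) = -391 - ½*144 = -391 - 72 = -463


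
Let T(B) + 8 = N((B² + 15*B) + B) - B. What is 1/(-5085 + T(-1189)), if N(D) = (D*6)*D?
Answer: 1/11671078326950 ≈ 8.5682e-14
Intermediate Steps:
N(D) = 6*D² (N(D) = (6*D)*D = 6*D²)
T(B) = -8 - B + 6*(B² + 16*B)² (T(B) = -8 + (6*((B² + 15*B) + B)² - B) = -8 + (6*(B² + 16*B)² - B) = -8 + (-B + 6*(B² + 16*B)²) = -8 - B + 6*(B² + 16*B)²)
1/(-5085 + T(-1189)) = 1/(-5085 + (-8 - 1*(-1189) + 6*(-1189)²*(16 - 1189)²)) = 1/(-5085 + (-8 + 1189 + 6*1413721*(-1173)²)) = 1/(-5085 + (-8 + 1189 + 6*1413721*1375929)) = 1/(-5085 + (-8 + 1189 + 11671078330854)) = 1/(-5085 + 11671078332035) = 1/11671078326950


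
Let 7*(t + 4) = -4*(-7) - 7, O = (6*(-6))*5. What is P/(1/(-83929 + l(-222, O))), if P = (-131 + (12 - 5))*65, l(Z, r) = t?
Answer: 676475800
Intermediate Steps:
O = -180 (O = -36*5 = -180)
t = -1 (t = -4 + (-4*(-7) - 7)/7 = -4 + (28 - 7)/7 = -4 + (⅐)*21 = -4 + 3 = -1)
l(Z, r) = -1
P = -8060 (P = (-131 + 7)*65 = -124*65 = -8060)
P/(1/(-83929 + l(-222, O))) = -8060/(1/(-83929 - 1)) = -8060/(1/(-83930)) = -8060/(-1/83930) = -8060*(-83930) = 676475800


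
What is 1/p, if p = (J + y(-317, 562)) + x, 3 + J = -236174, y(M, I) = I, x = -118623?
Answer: -1/354238 ≈ -2.8230e-6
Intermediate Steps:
J = -236177 (J = -3 - 236174 = -236177)
p = -354238 (p = (-236177 + 562) - 118623 = -235615 - 118623 = -354238)
1/p = 1/(-354238) = -1/354238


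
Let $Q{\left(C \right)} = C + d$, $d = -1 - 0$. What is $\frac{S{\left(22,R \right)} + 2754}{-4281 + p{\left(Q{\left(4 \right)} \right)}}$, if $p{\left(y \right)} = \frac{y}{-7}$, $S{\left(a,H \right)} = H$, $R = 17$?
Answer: $- \frac{19397}{29970} \approx -0.64721$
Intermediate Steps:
$d = -1$ ($d = -1 + 0 = -1$)
$Q{\left(C \right)} = -1 + C$ ($Q{\left(C \right)} = C - 1 = -1 + C$)
$p{\left(y \right)} = - \frac{y}{7}$ ($p{\left(y \right)} = y \left(- \frac{1}{7}\right) = - \frac{y}{7}$)
$\frac{S{\left(22,R \right)} + 2754}{-4281 + p{\left(Q{\left(4 \right)} \right)}} = \frac{17 + 2754}{-4281 - \frac{-1 + 4}{7}} = \frac{2771}{-4281 - \frac{3}{7}} = \frac{2771}{- \frac{29970}{7}} = 2771 \left(- \frac{7}{29970}\right) = - \frac{19397}{29970}$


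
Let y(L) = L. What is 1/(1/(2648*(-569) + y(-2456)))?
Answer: -1509168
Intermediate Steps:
1/(1/(2648*(-569) + y(-2456))) = 1/(1/(2648*(-569) - 2456)) = 1/(1/(-1506712 - 2456)) = 1/(1/(-1509168)) = 1/(-1/1509168) = -1509168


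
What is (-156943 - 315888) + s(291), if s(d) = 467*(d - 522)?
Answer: -580708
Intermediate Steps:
s(d) = -243774 + 467*d (s(d) = 467*(-522 + d) = -243774 + 467*d)
(-156943 - 315888) + s(291) = (-156943 - 315888) + (-243774 + 467*291) = -472831 + (-243774 + 135897) = -472831 - 107877 = -580708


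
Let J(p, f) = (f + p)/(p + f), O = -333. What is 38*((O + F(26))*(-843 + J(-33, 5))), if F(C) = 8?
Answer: 10398700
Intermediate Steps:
J(p, f) = 1 (J(p, f) = (f + p)/(f + p) = 1)
38*((O + F(26))*(-843 + J(-33, 5))) = 38*((-333 + 8)*(-843 + 1)) = 38*(-325*(-842)) = 38*273650 = 10398700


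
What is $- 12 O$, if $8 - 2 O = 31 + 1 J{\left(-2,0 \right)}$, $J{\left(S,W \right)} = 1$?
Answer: $144$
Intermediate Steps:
$O = -12$ ($O = 4 - \frac{31 + 1 \cdot 1}{2} = 4 - \frac{31 + 1}{2} = 4 - 16 = -12$)
$- 12 O = \left(-12\right) \left(-12\right) = 144$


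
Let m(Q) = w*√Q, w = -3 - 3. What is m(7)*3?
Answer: -18*√7 ≈ -47.624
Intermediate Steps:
w = -6
m(Q) = -6*√Q
m(7)*3 = -6*√7*3 = -18*√7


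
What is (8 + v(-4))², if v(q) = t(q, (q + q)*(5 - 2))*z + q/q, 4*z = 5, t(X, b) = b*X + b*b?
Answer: 720801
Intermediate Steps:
t(X, b) = b² + X*b (t(X, b) = X*b + b² = b² + X*b)
z = 5/4 (z = (¼)*5 = 5/4 ≈ 1.2500)
v(q) = 1 + 105*q²/2 (v(q) = (((q + q)*(5 - 2))*(q + (q + q)*(5 - 2)))*(5/4) + q/q = (((2*q)*3)*(q + (2*q)*3))*(5/4) + 1 = ((6*q)*(q + 6*q))*(5/4) + 1 = ((6*q)*(7*q))*(5/4) + 1 = (42*q²)*(5/4) + 1 = 105*q²/2 + 1 = 1 + 105*q²/2)
(8 + v(-4))² = (8 + (1 + (105/2)*(-4)²))² = (8 + (1 + (105/2)*16))² = (8 + (1 + 840))² = (8 + 841)² = 849² = 720801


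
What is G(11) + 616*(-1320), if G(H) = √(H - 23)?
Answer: -813120 + 2*I*√3 ≈ -8.1312e+5 + 3.4641*I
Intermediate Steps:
G(H) = √(-23 + H)
G(11) + 616*(-1320) = √(-23 + 11) + 616*(-1320) = √(-12) - 813120 = 2*I*√3 - 813120 = -813120 + 2*I*√3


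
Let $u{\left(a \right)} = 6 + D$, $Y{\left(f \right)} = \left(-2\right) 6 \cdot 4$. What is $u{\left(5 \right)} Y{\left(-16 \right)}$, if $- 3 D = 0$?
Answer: $-288$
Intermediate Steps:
$D = 0$ ($D = \left(- \frac{1}{3}\right) 0 = 0$)
$Y{\left(f \right)} = -48$ ($Y{\left(f \right)} = \left(-12\right) 4 = -48$)
$u{\left(a \right)} = 6$ ($u{\left(a \right)} = 6 + 0 = 6$)
$u{\left(5 \right)} Y{\left(-16 \right)} = 6 \left(-48\right) = -288$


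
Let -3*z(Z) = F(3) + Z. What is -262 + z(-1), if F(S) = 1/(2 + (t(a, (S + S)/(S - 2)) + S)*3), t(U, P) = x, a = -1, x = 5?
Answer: -20411/78 ≈ -261.68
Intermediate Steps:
t(U, P) = 5
F(S) = 1/(17 + 3*S) (F(S) = 1/(2 + (5 + S)*3) = 1/(2 + (15 + 3*S)) = 1/(17 + 3*S))
z(Z) = -1/78 - Z/3 (z(Z) = -(1/(17 + 3*3) + Z)/3 = -(1/(17 + 9) + Z)/3 = -(1/26 + Z)/3 = -1/78 - Z/3)
-262 + z(-1) = -262 + (-1/78 - 1/3*(-1)) = -262 + (-1/78 + 1/3) = -262 + 25/78 = -20411/78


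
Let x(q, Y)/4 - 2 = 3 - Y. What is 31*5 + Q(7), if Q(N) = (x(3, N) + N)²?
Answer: 156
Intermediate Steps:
x(q, Y) = 20 - 4*Y (x(q, Y) = 8 + 4*(3 - Y) = 8 + (12 - 4*Y) = 20 - 4*Y)
Q(N) = (20 - 3*N)² (Q(N) = ((20 - 4*N) + N)² = (20 - 3*N)²)
31*5 + Q(7) = 31*5 + (-20 + 3*7)² = 155 + (-20 + 21)² = 155 + 1² = 155 + 1 = 156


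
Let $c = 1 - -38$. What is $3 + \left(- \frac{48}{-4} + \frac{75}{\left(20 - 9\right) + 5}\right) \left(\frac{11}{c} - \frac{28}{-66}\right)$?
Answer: $\frac{33831}{2288} \approx 14.786$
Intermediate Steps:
$c = 39$ ($c = 1 + 38 = 39$)
$3 + \left(- \frac{48}{-4} + \frac{75}{\left(20 - 9\right) + 5}\right) \left(\frac{11}{c} - \frac{28}{-66}\right) = 3 + \left(- \frac{48}{-4} + \frac{75}{\left(20 - 9\right) + 5}\right) \left(\frac{11}{39} - \frac{28}{-66}\right) = 3 + \left(\left(-48\right) \left(- \frac{1}{4}\right) + \frac{75}{11 + 5}\right) \left(11 \cdot \frac{1}{39} - - \frac{14}{33}\right) = 3 + \left(12 + \frac{75}{16}\right) \left(\frac{11}{39} + \frac{14}{33}\right) = 3 + \left(12 + 75 \cdot \frac{1}{16}\right) \frac{101}{143} = 3 + \left(12 + \frac{75}{16}\right) \frac{101}{143} = 3 + \frac{267}{16} \cdot \frac{101}{143} = 3 + \frac{26967}{2288} = \frac{33831}{2288}$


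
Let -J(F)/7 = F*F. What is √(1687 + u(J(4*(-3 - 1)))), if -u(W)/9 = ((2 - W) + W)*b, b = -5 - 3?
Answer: √1831 ≈ 42.790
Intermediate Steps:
J(F) = -7*F² (J(F) = -7*F*F = -7*F²)
b = -8
u(W) = 144 (u(W) = -9*((2 - W) + W)*(-8) = -18*(-8) = -9*(-16) = 144)
√(1687 + u(J(4*(-3 - 1)))) = √(1687 + 144) = √1831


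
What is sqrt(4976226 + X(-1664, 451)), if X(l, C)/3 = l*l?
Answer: sqrt(13282914) ≈ 3644.6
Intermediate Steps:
X(l, C) = 3*l**2 (X(l, C) = 3*(l*l) = 3*l**2)
sqrt(4976226 + X(-1664, 451)) = sqrt(4976226 + 3*(-1664)**2) = sqrt(4976226 + 3*2768896) = sqrt(4976226 + 8306688) = sqrt(13282914)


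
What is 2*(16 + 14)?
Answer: 60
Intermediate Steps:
2*(16 + 14) = 2*30 = 60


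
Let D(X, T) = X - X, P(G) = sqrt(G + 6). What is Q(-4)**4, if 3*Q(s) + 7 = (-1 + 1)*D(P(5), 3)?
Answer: 2401/81 ≈ 29.642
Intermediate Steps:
P(G) = sqrt(6 + G)
D(X, T) = 0
Q(s) = -7/3 (Q(s) = -7/3 + ((-1 + 1)*0)/3 = -7/3 + (0*0)/3 = -7/3 + (1/3)*0 = -7/3 + 0 = -7/3)
Q(-4)**4 = (-7/3)**4 = 2401/81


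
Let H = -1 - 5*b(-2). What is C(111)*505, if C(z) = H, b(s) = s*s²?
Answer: 19695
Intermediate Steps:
b(s) = s³
H = 39 (H = -1 - 5*(-2)³ = -1 - 5*(-8) = -1 + 40 = 39)
C(z) = 39
C(111)*505 = 39*505 = 19695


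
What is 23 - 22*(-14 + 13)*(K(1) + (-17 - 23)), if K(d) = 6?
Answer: -725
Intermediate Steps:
23 - 22*(-14 + 13)*(K(1) + (-17 - 23)) = 23 - 22*(-14 + 13)*(6 + (-17 - 23)) = 23 - (-22)*(6 - 40) = 23 - (-22)*(-34) = 23 - 22*34 = 23 - 748 = -725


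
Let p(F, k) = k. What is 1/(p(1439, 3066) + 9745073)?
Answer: 1/9748139 ≈ 1.0258e-7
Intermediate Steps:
1/(p(1439, 3066) + 9745073) = 1/(3066 + 9745073) = 1/9748139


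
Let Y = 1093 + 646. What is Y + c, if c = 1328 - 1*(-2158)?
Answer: 5225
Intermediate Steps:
Y = 1739
c = 3486 (c = 1328 + 2158 = 3486)
Y + c = 1739 + 3486 = 5225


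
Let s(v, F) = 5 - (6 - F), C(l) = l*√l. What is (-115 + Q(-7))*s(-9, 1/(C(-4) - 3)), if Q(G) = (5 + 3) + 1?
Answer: 8056/73 - 848*I/73 ≈ 110.36 - 11.616*I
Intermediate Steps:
C(l) = l^(3/2)
s(v, F) = -1 + F (s(v, F) = 5 + (-6 + F) = -1 + F)
Q(G) = 9 (Q(G) = 8 + 1 = 9)
(-115 + Q(-7))*s(-9, 1/(C(-4) - 3)) = (-115 + 9)*(-1 + 1/((-4)^(3/2) - 3)) = -106*(-1 + 1/(-8*I - 3)) = -106*(-1 + 1/(-3 - 8*I)) = -106*(-1 + (-3 + 8*I)/73) = 106 - 106*(-3 + 8*I)/73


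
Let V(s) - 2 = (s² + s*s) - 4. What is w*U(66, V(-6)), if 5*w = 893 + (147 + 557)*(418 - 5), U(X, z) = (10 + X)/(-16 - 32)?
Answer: -369417/4 ≈ -92354.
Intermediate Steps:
V(s) = -2 + 2*s² (V(s) = 2 + ((s² + s*s) - 4) = 2 + ((s² + s²) - 4) = 2 + (2*s² - 4) = 2 + (-4 + 2*s²) = -2 + 2*s²)
U(X, z) = -5/24 - X/48 (U(X, z) = (10 + X)/(-48) = (10 + X)*(-1/48) = -5/24 - X/48)
w = 58329 (w = (893 + (147 + 557)*(418 - 5))/5 = (893 + 704*413)/5 = (893 + 290752)/5 = (⅕)*291645 = 58329)
w*U(66, V(-6)) = 58329*(-5/24 - 1/48*66) = 58329*(-5/24 - 11/8) = 58329*(-19/12) = -369417/4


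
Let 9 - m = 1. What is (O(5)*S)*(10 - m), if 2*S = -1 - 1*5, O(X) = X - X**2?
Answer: 120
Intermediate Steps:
m = 8 (m = 9 - 1*1 = 9 - 1 = 8)
S = -3 (S = (-1 - 1*5)/2 = (-1 - 5)/2 = (1/2)*(-6) = -3)
(O(5)*S)*(10 - m) = ((5*(1 - 1*5))*(-3))*(10 - 1*8) = ((5*(1 - 5))*(-3))*(10 - 8) = ((5*(-4))*(-3))*2 = -20*(-3)*2 = 60*2 = 120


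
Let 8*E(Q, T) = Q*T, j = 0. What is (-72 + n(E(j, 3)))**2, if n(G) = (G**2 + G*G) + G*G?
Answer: 5184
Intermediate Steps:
E(Q, T) = Q*T/8 (E(Q, T) = (Q*T)/8 = Q*T/8)
n(G) = 3*G**2 (n(G) = (G**2 + G**2) + G**2 = 2*G**2 + G**2 = 3*G**2)
(-72 + n(E(j, 3)))**2 = (-72 + 3*((1/8)*0*3)**2)**2 = (-72 + 3*0**2)**2 = (-72 + 3*0)**2 = (-72 + 0)**2 = (-72)**2 = 5184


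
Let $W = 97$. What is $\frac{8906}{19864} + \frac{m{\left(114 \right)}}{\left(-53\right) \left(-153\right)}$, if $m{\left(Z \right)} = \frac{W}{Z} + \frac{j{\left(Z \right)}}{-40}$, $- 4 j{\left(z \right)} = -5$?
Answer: $\frac{16469587997}{36725596128} \approx 0.44845$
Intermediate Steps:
$j{\left(z \right)} = \frac{5}{4}$ ($j{\left(z \right)} = \left(- \frac{1}{4}\right) \left(-5\right) = \frac{5}{4}$)
$m{\left(Z \right)} = - \frac{1}{32} + \frac{97}{Z}$ ($m{\left(Z \right)} = \frac{97}{Z} + \frac{5}{4 \left(-40\right)} = \frac{97}{Z} + \frac{5}{4} \left(- \frac{1}{40}\right) = \frac{97}{Z} - \frac{1}{32} = - \frac{1}{32} + \frac{97}{Z}$)
$\frac{8906}{19864} + \frac{m{\left(114 \right)}}{\left(-53\right) \left(-153\right)} = \frac{8906}{19864} + \frac{\frac{1}{32} \cdot \frac{1}{114} \left(3104 - 114\right)}{\left(-53\right) \left(-153\right)} = 8906 \cdot \frac{1}{19864} + \frac{\frac{1}{32} \cdot \frac{1}{114} \left(3104 - 114\right)}{8109} = \frac{4453}{9932} + \frac{1}{32} \cdot \frac{1}{114} \cdot 2990 \cdot \frac{1}{8109} = \frac{4453}{9932} + \frac{1495}{1824} \cdot \frac{1}{8109} = \frac{4453}{9932} + \frac{1495}{14790816} = \frac{16469587997}{36725596128}$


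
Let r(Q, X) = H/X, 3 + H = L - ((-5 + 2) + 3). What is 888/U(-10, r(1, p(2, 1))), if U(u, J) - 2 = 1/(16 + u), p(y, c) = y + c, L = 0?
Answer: 5328/13 ≈ 409.85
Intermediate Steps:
p(y, c) = c + y
H = -3 (H = -3 + (0 - ((-5 + 2) + 3)) = -3 + (0 - (-3 + 3)) = -3 + (0 - 1*0) = -3 + (0 + 0) = -3 + 0 = -3)
r(Q, X) = -3/X
U(u, J) = 2 + 1/(16 + u)
888/U(-10, r(1, p(2, 1))) = 888/(((33 + 2*(-10))/(16 - 10))) = 888/(((33 - 20)/6)) = 888/(((⅙)*13)) = 888/(13/6) = 888*(6/13) = 5328/13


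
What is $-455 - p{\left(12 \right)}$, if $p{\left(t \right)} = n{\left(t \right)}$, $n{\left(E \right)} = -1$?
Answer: $-454$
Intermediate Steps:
$p{\left(t \right)} = -1$
$-455 - p{\left(12 \right)} = -455 - -1 = -455 + 1 = -454$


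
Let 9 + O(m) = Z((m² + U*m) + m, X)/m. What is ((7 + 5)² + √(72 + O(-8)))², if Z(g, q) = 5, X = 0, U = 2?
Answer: (576 + √998)²/16 ≈ 23073.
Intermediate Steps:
O(m) = -9 + 5/m
((7 + 5)² + √(72 + O(-8)))² = ((7 + 5)² + √(72 + (-9 + 5/(-8))))² = (12² + √(72 + (-9 + 5*(-⅛))))² = (144 + √(72 + (-9 - 5/8)))² = (144 + √(72 - 77/8))² = (144 + √(499/8))² = (144 + √998/4)²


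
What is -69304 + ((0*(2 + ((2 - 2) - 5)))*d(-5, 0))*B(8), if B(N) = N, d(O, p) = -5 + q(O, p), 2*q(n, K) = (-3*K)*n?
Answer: -69304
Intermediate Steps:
q(n, K) = -3*K*n/2 (q(n, K) = ((-3*K)*n)/2 = (-3*K*n)/2 = -3*K*n/2)
d(O, p) = -5 - 3*O*p/2 (d(O, p) = -5 - 3*p*O/2 = -5 - 3*O*p/2)
-69304 + ((0*(2 + ((2 - 2) - 5)))*d(-5, 0))*B(8) = -69304 + ((0*(2 + ((2 - 2) - 5)))*(-5 - 3/2*(-5)*0))*8 = -69304 + ((0*(2 + (0 - 5)))*(-5 + 0))*8 = -69304 + ((0*(2 - 5))*(-5))*8 = -69304 + ((0*(-3))*(-5))*8 = -69304 + (0*(-5))*8 = -69304 + 0*8 = -69304 + 0 = -69304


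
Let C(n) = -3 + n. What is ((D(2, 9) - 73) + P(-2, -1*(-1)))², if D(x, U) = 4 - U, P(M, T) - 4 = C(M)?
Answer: 6241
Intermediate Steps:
P(M, T) = 1 + M (P(M, T) = 4 + (-3 + M) = 1 + M)
((D(2, 9) - 73) + P(-2, -1*(-1)))² = (((4 - 1*9) - 73) + (1 - 2))² = (((4 - 9) - 73) - 1)² = ((-5 - 73) - 1)² = (-78 - 1)² = (-79)² = 6241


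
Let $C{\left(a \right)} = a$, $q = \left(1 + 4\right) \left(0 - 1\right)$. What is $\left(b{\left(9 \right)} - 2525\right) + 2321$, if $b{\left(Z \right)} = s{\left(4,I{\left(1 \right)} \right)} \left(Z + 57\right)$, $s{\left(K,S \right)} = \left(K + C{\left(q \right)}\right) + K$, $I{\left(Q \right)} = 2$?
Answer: $-6$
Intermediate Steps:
$q = -5$ ($q = 5 \left(-1\right) = -5$)
$s{\left(K,S \right)} = -5 + 2 K$ ($s{\left(K,S \right)} = \left(K - 5\right) + K = \left(-5 + K\right) + K = -5 + 2 K$)
$b{\left(Z \right)} = 171 + 3 Z$ ($b{\left(Z \right)} = \left(-5 + 2 \cdot 4\right) \left(Z + 57\right) = \left(-5 + 8\right) \left(57 + Z\right) = 3 \left(57 + Z\right) = 171 + 3 Z$)
$\left(b{\left(9 \right)} - 2525\right) + 2321 = \left(\left(171 + 3 \cdot 9\right) - 2525\right) + 2321 = \left(\left(171 + 27\right) - 2525\right) + 2321 = \left(198 - 2525\right) + 2321 = -2327 + 2321 = -6$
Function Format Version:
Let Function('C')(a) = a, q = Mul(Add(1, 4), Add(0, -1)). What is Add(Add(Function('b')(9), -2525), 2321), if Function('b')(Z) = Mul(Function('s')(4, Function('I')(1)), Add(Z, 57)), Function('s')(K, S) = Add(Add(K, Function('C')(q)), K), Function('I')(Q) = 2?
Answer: -6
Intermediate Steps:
q = -5 (q = Mul(5, -1) = -5)
Function('s')(K, S) = Add(-5, Mul(2, K)) (Function('s')(K, S) = Add(Add(K, -5), K) = Add(Add(-5, K), K) = Add(-5, Mul(2, K)))
Function('b')(Z) = Add(171, Mul(3, Z)) (Function('b')(Z) = Mul(Add(-5, Mul(2, 4)), Add(Z, 57)) = Mul(Add(-5, 8), Add(57, Z)) = Mul(3, Add(57, Z)) = Add(171, Mul(3, Z)))
Add(Add(Function('b')(9), -2525), 2321) = Add(Add(Add(171, Mul(3, 9)), -2525), 2321) = Add(Add(Add(171, 27), -2525), 2321) = Add(Add(198, -2525), 2321) = Add(-2327, 2321) = -6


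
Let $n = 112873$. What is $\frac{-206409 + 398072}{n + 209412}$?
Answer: $\frac{191663}{322285} \approx 0.5947$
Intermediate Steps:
$\frac{-206409 + 398072}{n + 209412} = \frac{-206409 + 398072}{112873 + 209412} = \frac{191663}{322285}$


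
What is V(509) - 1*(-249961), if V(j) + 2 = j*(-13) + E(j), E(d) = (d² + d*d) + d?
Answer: 762013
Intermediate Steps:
E(d) = d + 2*d² (E(d) = (d² + d²) + d = 2*d² + d = d + 2*d²)
V(j) = -2 - 13*j + j*(1 + 2*j) (V(j) = -2 + (j*(-13) + j*(1 + 2*j)) = -2 + (-13*j + j*(1 + 2*j)) = -2 - 13*j + j*(1 + 2*j))
V(509) - 1*(-249961) = (-2 - 12*509 + 2*509²) - 1*(-249961) = (-2 - 6108 + 2*259081) + 249961 = (-2 - 6108 + 518162) + 249961 = 512052 + 249961 = 762013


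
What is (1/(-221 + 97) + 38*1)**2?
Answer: 22193521/15376 ≈ 1443.4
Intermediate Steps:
(1/(-221 + 97) + 38*1)**2 = (1/(-124) + 38)**2 = (-1/124 + 38)**2 = (4711/124)**2 = 22193521/15376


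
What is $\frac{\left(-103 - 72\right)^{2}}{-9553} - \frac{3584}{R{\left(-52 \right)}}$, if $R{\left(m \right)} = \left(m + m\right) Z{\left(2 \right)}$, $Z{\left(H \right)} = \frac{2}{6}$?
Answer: $\frac{12441107}{124189} \approx 100.18$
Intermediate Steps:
$Z{\left(H \right)} = \frac{1}{3}$ ($Z{\left(H \right)} = 2 \cdot \frac{1}{6} = \frac{1}{3}$)
$R{\left(m \right)} = \frac{2 m}{3}$ ($R{\left(m \right)} = \left(m + m\right) \frac{1}{3} = 2 m \frac{1}{3} = \frac{2 m}{3}$)
$\frac{\left(-103 - 72\right)^{2}}{-9553} - \frac{3584}{R{\left(-52 \right)}} = \frac{\left(-103 - 72\right)^{2}}{-9553} - \frac{3584}{\frac{2}{3} \left(-52\right)} = \left(-175\right)^{2} \left(- \frac{1}{9553}\right) - \frac{3584}{- \frac{104}{3}} = 30625 \left(- \frac{1}{9553}\right) - - \frac{1344}{13} = - \frac{30625}{9553} + \frac{1344}{13} = \frac{12441107}{124189}$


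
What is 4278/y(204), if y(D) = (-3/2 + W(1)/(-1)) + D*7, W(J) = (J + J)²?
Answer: 8556/2845 ≈ 3.0074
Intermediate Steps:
W(J) = 4*J² (W(J) = (2*J)² = 4*J²)
y(D) = -11/2 + 7*D (y(D) = (-3/2 + (4*1²)/(-1)) + D*7 = (-3*½ + (4*1)*(-1)) + 7*D = (-3/2 + 4*(-1)) + 7*D = (-3/2 - 4) + 7*D = -11/2 + 7*D)
4278/y(204) = 4278/(-11/2 + 7*204) = 4278/(-11/2 + 1428) = 4278/(2845/2) = 4278*(2/2845) = 8556/2845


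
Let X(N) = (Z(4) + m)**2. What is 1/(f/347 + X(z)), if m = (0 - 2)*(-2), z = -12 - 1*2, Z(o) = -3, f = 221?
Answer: 347/568 ≈ 0.61092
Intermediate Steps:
z = -14 (z = -12 - 2 = -14)
m = 4 (m = -2*(-2) = 4)
X(N) = 1 (X(N) = (-3 + 4)**2 = 1**2 = 1)
1/(f/347 + X(z)) = 1/(221/347 + 1) = 1/(568/347) = 347/568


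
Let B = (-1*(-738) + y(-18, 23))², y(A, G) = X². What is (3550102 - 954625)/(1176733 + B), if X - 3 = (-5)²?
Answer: 2595477/3493217 ≈ 0.74300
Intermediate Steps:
X = 28 (X = 3 + (-5)² = 3 + 25 = 28)
y(A, G) = 784 (y(A, G) = 28² = 784)
B = 2316484 (B = (-1*(-738) + 784)² = (738 + 784)² = 1522² = 2316484)
(3550102 - 954625)/(1176733 + B) = (3550102 - 954625)/(1176733 + 2316484) = 2595477/3493217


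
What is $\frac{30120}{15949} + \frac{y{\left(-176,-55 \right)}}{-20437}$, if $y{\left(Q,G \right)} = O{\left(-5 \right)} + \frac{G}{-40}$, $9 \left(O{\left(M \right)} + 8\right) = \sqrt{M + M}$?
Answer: $\frac{4925344817}{2607597704} - \frac{i \sqrt{10}}{183933} \approx 1.8888 - 1.7193 \cdot 10^{-5} i$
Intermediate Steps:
$O{\left(M \right)} = -8 + \frac{\sqrt{2} \sqrt{M}}{9}$ ($O{\left(M \right)} = -8 + \frac{\sqrt{M + M}}{9} = -8 + \frac{\sqrt{2 M}}{9} = -8 + \frac{\sqrt{2} \sqrt{M}}{9}$)
$y{\left(Q,G \right)} = -8 - \frac{G}{40} + \frac{i \sqrt{10}}{9}$ ($y{\left(Q,G \right)} = \left(-8 + \frac{\sqrt{2} \sqrt{-5}}{9}\right) + \frac{G}{-40} = \left(-8 + \frac{\sqrt{2} i \sqrt{5}}{9}\right) + G \left(- \frac{1}{40}\right) = \left(-8 + \frac{i \sqrt{10}}{9}\right) - \frac{G}{40} = -8 - \frac{G}{40} + \frac{i \sqrt{10}}{9}$)
$\frac{30120}{15949} + \frac{y{\left(-176,-55 \right)}}{-20437} = \frac{30120}{15949} + \frac{-8 - - \frac{11}{8} + \frac{i \sqrt{10}}{9}}{-20437} = 30120 \cdot \frac{1}{15949} + \left(-8 + \frac{11}{8} + \frac{i \sqrt{10}}{9}\right) \left(- \frac{1}{20437}\right) = \frac{30120}{15949} + \left(- \frac{53}{8} + \frac{i \sqrt{10}}{9}\right) \left(- \frac{1}{20437}\right) = \frac{30120}{15949} + \left(\frac{53}{163496} - \frac{i \sqrt{10}}{183933}\right) = \frac{4925344817}{2607597704} - \frac{i \sqrt{10}}{183933}$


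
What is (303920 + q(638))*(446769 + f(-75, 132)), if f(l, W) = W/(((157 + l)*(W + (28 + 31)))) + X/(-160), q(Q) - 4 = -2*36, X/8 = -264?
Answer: 5315513164693092/39155 ≈ 1.3576e+11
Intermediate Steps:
X = -2112 (X = 8*(-264) = -2112)
q(Q) = -68 (q(Q) = 4 - 2*36 = 4 - 72 = -68)
f(l, W) = 66/5 + W/((59 + W)*(157 + l)) (f(l, W) = W/(((157 + l)*(W + (28 + 31)))) - 2112/(-160) = W/(((157 + l)*(W + 59))) - 2112*(-1/160) = W/(((157 + l)*(59 + W))) + 66/5 = W/(((59 + W)*(157 + l))) + 66/5 = W*(1/((59 + W)*(157 + l))) + 66/5 = W/((59 + W)*(157 + l)) + 66/5 = 66/5 + W/((59 + W)*(157 + l)))
(303920 + q(638))*(446769 + f(-75, 132)) = (303920 - 68)*(446769 + (611358 + 3894*(-75) + 10367*132 + 66*132*(-75))/(5*(9263 + 59*(-75) + 157*132 + 132*(-75)))) = 303852*(446769 + (611358 - 292050 + 1368444 - 653400)/(5*(9263 - 4425 + 20724 - 9900))) = 303852*(446769 + (1/5)*1034352/15662) = 303852*(446769 + (1/5)*(1/15662)*1034352) = 303852*(446769 + 517176/39155) = 303852*(17493757371/39155) = 5315513164693092/39155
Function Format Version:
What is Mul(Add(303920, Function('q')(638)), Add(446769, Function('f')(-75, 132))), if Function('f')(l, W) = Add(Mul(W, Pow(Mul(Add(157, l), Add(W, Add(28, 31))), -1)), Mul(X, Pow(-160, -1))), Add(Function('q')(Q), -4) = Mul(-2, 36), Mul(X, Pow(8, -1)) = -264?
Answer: Rational(5315513164693092, 39155) ≈ 1.3576e+11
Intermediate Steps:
X = -2112 (X = Mul(8, -264) = -2112)
Function('q')(Q) = -68 (Function('q')(Q) = Add(4, Mul(-2, 36)) = Add(4, -72) = -68)
Function('f')(l, W) = Add(Rational(66, 5), Mul(W, Pow(Add(59, W), -1), Pow(Add(157, l), -1))) (Function('f')(l, W) = Add(Mul(W, Pow(Mul(Add(157, l), Add(W, Add(28, 31))), -1)), Mul(-2112, Pow(-160, -1))) = Add(Mul(W, Pow(Mul(Add(157, l), Add(W, 59)), -1)), Mul(-2112, Rational(-1, 160))) = Add(Mul(W, Pow(Mul(Add(157, l), Add(59, W)), -1)), Rational(66, 5)) = Add(Mul(W, Pow(Mul(Add(59, W), Add(157, l)), -1)), Rational(66, 5)) = Add(Mul(W, Mul(Pow(Add(59, W), -1), Pow(Add(157, l), -1))), Rational(66, 5)) = Add(Mul(W, Pow(Add(59, W), -1), Pow(Add(157, l), -1)), Rational(66, 5)) = Add(Rational(66, 5), Mul(W, Pow(Add(59, W), -1), Pow(Add(157, l), -1))))
Mul(Add(303920, Function('q')(638)), Add(446769, Function('f')(-75, 132))) = Mul(Add(303920, -68), Add(446769, Mul(Rational(1, 5), Pow(Add(9263, Mul(59, -75), Mul(157, 132), Mul(132, -75)), -1), Add(611358, Mul(3894, -75), Mul(10367, 132), Mul(66, 132, -75))))) = Mul(303852, Add(446769, Mul(Rational(1, 5), Pow(Add(9263, -4425, 20724, -9900), -1), Add(611358, -292050, 1368444, -653400)))) = Mul(303852, Add(446769, Mul(Rational(1, 5), Pow(15662, -1), 1034352))) = Mul(303852, Add(446769, Mul(Rational(1, 5), Rational(1, 15662), 1034352))) = Mul(303852, Add(446769, Rational(517176, 39155))) = Mul(303852, Rational(17493757371, 39155)) = Rational(5315513164693092, 39155)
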